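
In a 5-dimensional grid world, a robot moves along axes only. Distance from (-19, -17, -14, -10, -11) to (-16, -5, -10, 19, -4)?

Σ|x_i - y_i| = |-19 - (-16)| + |-17 - (-5)| + |-14 - (-10)| + |-10 - 19| + |-11 - (-4)| = 3 + 12 + 4 + 29 + 7 = 55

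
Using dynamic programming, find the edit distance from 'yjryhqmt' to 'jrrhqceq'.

Let D[i][j] be the edit distance between the first i characters of 'yjryhqmt' and the first j characters of 'jrrhqceq', with D[i][0] = i, D[0][j] = j, and D[i][j] = D[i-1][j-1] if the characters match, else 1 + min(D[i-1][j], D[i][j-1], D[i-1][j-1]). Filling the table (rows: prefixes of 'yjryhqmt', columns: prefixes of 'jrrhqceq'):
     ε  j  r  r  h  q  c  e  q
  ε  0  1  2  3  4  5  6  7  8
  y  1  1  2  3  4  5  6  7  8
  j  2  1  2  3  4  5  6  7  8
  r  3  2  1  2  3  4  5  6  7
  y  4  3  2  2  3  4  5  6  7
  h  5  4  3  3  2  3  4  5  6
  q  6  5  4  4  3  2  3  4  5
  m  7  6  5  5  4  3  3  4  5
  t  8  7  6  6  5  4  4  4  5
The bottom-right entry gives D[8][8] = 5, so no sequence of fewer than 5 edits works. Backtracking through the table gives one optimal edit sequence (5 edits):
  yjryhqmt → jryhqmt (del y @1)
  jryhqmt → jrrhqmt (sub y→r @3)
  jrrhqmt → jrrhqcmt (ins c @6)
  jrrhqcmt → jrrhqcet (sub m→e @7)
  jrrhqcet → jrrhqceq (sub t→q @8)
Edit distance = 5.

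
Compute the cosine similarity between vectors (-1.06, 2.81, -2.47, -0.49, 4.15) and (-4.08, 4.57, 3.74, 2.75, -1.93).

With u = (-1.06, 2.81, -2.47, -0.49, 4.15), v = (-4.08, 4.57, 3.74, 2.75, -1.93):
u·v = (-1.06)·(-4.08) + 2.81·4.57 + (-2.47)·3.74 + (-0.49)·2.75 + 4.15·(-1.93) = 4.3248 + 12.8417 + (-9.2378) + (-1.3475) + (-8.0095) = -1.4283.
|u| = √((-1.06)² + 2.81² + (-2.47)² + (-0.49)² + 4.15²) = √(1.1236 + 7.8961 + 6.1009 + 0.2401 + 17.2225) = √32.5832, |v| = √((-4.08)² + 4.57² + 3.74² + 2.75² + (-1.93)²) = √(16.6464 + 20.8849 + 13.9876 + 7.5625 + 3.7249) = √62.8063.
cos θ = (u·v)/(|u||v|) = -1.4283/(√32.5832·√62.8063) ≈ -0.0316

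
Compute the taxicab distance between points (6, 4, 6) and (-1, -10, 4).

Σ|x_i - y_i| = |6 - (-1)| + |4 - (-10)| + |6 - 4| = 7 + 14 + 2 = 23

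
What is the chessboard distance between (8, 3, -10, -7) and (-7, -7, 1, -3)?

max(|x_i - y_i|) = max(|8 - (-7)|, |3 - (-7)|, |-10 - 1|, |-7 - (-3)|) = max(15, 10, 11, 4) = 15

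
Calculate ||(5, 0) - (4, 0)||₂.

√(Σ(x_i - y_i)²) = √((5 - 4)² + (0 - 0)²)
= √(1² + 0²) = √(1 + 0) = √1 = 1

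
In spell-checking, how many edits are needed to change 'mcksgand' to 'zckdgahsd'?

Let D[i][j] be the edit distance between the first i characters of 'mcksgand' and the first j characters of 'zckdgahsd', with D[i][0] = i, D[0][j] = j, and D[i][j] = D[i-1][j-1] if the characters match, else 1 + min(D[i-1][j], D[i][j-1], D[i-1][j-1]). Filling the table (rows: prefixes of 'mcksgand', columns: prefixes of 'zckdgahsd'):
     ε  z  c  k  d  g  a  h  s  d
  ε  0  1  2  3  4  5  6  7  8  9
  m  1  1  2  3  4  5  6  7  8  9
  c  2  2  1  2  3  4  5  6  7  8
  k  3  3  2  1  2  3  4  5  6  7
  s  4  4  3  2  2  3  4  5  5  6
  g  5  5  4  3  3  2  3  4  5  6
  a  6  6  5  4  4  3  2  3  4  5
  n  7  7  6  5  5  4  3  3  4  5
  d  8  8  7  6  5  5  4  4  4  4
The bottom-right entry gives D[8][9] = 4, so no sequence of fewer than 4 edits works. Backtracking through the table gives one optimal edit sequence (4 edits):
  mcksgand → zcksgand (sub m→z @1)
  zcksgand → zckdgand (sub s→d @4)
  zckdgand → zckdgahnd (ins h @7)
  zckdgahnd → zckdgahsd (sub n→s @8)
Edit distance = 4.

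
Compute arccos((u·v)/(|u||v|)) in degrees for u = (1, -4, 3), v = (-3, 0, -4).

With u = (1, -4, 3), v = (-3, 0, -4):
u·v = 1·(-3) + (-4)·0 + 3·(-4) = (-3) + 0 + (-12) = -15.
|u| = √(1² + (-4)² + 3²) = √26, |v| = √((-3)² + 0² + (-4)²) = √25, so |u||v| = √(26·25) = √650.
cos θ = (u·v)/(|u||v|) = -15/√650 ≈ -0.588348
θ = arccos(-0.588348) ≈ 126.04°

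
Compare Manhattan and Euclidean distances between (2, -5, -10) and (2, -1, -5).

L1 = |2 - 2| + |-5 - (-1)| + |-10 - (-5)| = 0 + 4 + 5 = 9
L2 = √(0² + 4² + 5²) = √41 ≈ 6.4031
L1 ≥ L2 always (equality iff movement is along one axis); L1 > L2 here.
Ratio L1/L2 = 9/√41 ≈ 1.4056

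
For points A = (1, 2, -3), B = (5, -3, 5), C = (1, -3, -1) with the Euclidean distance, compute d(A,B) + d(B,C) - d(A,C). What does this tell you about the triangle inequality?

d(A,B) = √(4² + 5² + 8²) = √105 ≈ 10.247, d(B,C) = √(4² + 0² + 6²) = √52 ≈ 7.2111, d(A,C) = √(0² + 5² + 2²) = √29 ≈ 5.3852.
d(A,B) + d(B,C) - d(A,C) = 10.247 + 7.2111 - 5.3852 = 17.4581 - 5.3852 = 12.0729 (to 4 decimal places). This is ≥ 0, so the triangle inequality holds for these points.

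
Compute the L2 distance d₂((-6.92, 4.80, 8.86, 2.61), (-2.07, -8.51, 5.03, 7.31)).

√(Σ(x_i - y_i)²) = √((-6.92 - (-2.07))² + (4.8 - (-8.51))² + (8.86 - 5.03)² + (2.61 - 7.31)²)
= √((-4.85)² + 13.31² + 3.83² + (-4.7)²) = √(23.5225 + 177.1561 + 14.6689 + 22.09) = √237.4375 ≈ 15.409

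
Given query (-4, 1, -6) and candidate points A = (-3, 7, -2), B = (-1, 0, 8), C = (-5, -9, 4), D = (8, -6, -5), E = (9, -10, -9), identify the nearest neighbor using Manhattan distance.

Distances: d(A) = 11, d(B) = 18, d(C) = 21, d(D) = 20, d(E) = 27. Nearest: A = (-3, 7, -2) with distance 11.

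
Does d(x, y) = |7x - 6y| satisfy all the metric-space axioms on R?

No. d fails symmetry: d(9, 8) = |7·9 - 6·8| = |15| = 15, but d(8, 9) = |7·8 - 6·9| = |2| = 2. Since 15 ≠ 2, d(x,y) ≠ d(y,x) in general.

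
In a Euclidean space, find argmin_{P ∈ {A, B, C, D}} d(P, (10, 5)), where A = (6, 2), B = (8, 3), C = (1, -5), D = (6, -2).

Distances: d(A) = 5, d(B) ≈ 2.8284, d(C) ≈ 13.4536, d(D) ≈ 8.0623. Nearest: B = (8, 3) with distance 2.8284.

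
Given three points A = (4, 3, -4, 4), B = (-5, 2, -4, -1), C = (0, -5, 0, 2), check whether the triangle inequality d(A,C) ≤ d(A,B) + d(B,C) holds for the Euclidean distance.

d(A,B) = √(9² + 1² + 0² + 5²) = √107 ≈ 10.3441, d(B,C) = √(5² + 7² + 4² + 3²) = √99 ≈ 9.9499, d(A,C) = √(4² + 8² + 4² + 2²) = √100 = 10.
d(A,C) = 10 ≤ 10.3441 + 9.9499 = 20.294. Triangle inequality is satisfied.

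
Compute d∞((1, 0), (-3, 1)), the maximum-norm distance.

max(|x_i - y_i|) = max(|1 - (-3)|, |0 - 1|) = max(4, 1) = 4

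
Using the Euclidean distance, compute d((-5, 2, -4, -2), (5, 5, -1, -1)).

(Σ|x_i - y_i|^2)^(1/2) = (|-5 - 5|^2 + |2 - 5|^2 + |-4 - (-1)|^2 + |-2 - (-1)|^2)^(1/2)
= (10^2 + 3^2 + 3^2 + 1^2)^(1/2) = (100 + 9 + 9 + 1)^(1/2) = (119)^(1/2) ≈ 10.9087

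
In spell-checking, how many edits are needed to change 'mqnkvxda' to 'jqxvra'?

Let D[i][j] be the edit distance between the first i characters of 'mqnkvxda' and the first j characters of 'jqxvra', with D[i][0] = i, D[0][j] = j, and D[i][j] = D[i-1][j-1] if the characters match, else 1 + min(D[i-1][j], D[i][j-1], D[i-1][j-1]). Filling the table (rows: prefixes of 'mqnkvxda', columns: prefixes of 'jqxvra'):
     ε  j  q  x  v  r  a
  ε  0  1  2  3  4  5  6
  m  1  1  2  3  4  5  6
  q  2  2  1  2  3  4  5
  n  3  3  2  2  3  4  5
  k  4  4  3  3  3  4  5
  v  5  5  4  4  3  4  5
  x  6  6  5  4  4  4  5
  d  7  7  6  5  5  5  5
  a  8  8  7  6  6  6  5
The bottom-right entry gives D[8][6] = 5, so no sequence of fewer than 5 edits works. Backtracking through the table gives one optimal edit sequence (5 edits):
  mqnkvxda → jqnkvxda (sub m→j @1)
  jqnkvxda → jqkvxda (del n @3)
  jqkvxda → jqxvxda (sub k→x @3)
  jqxvxda → jqxvda (del x @5)
  jqxvda → jqxvra (sub d→r @5)
Edit distance = 5.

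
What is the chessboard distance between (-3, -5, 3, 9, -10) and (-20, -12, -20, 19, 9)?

max(|x_i - y_i|) = max(|-3 - (-20)|, |-5 - (-12)|, |3 - (-20)|, |9 - 19|, |-10 - 9|) = max(17, 7, 23, 10, 19) = 23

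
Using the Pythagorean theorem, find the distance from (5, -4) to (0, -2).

√(Σ(x_i - y_i)²) = √((5 - 0)² + (-4 - (-2))²)
= √(5² + (-2)²) = √(25 + 4) = √29 ≈ 5.3852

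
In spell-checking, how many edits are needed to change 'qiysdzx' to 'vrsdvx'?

Let D[i][j] be the edit distance between the first i characters of 'qiysdzx' and the first j characters of 'vrsdvx', with D[i][0] = i, D[0][j] = j, and D[i][j] = D[i-1][j-1] if the characters match, else 1 + min(D[i-1][j], D[i][j-1], D[i-1][j-1]). Filling the table (rows: prefixes of 'qiysdzx', columns: prefixes of 'vrsdvx'):
     ε  v  r  s  d  v  x
  ε  0  1  2  3  4  5  6
  q  1  1  2  3  4  5  6
  i  2  2  2  3  4  5  6
  y  3  3  3  3  4  5  6
  s  4  4  4  3  4  5  6
  d  5  5  5  4  3  4  5
  z  6  6  6  5  4  4  5
  x  7  7  7  6  5  5  4
The bottom-right entry gives D[7][6] = 4, so no sequence of fewer than 4 edits works. Backtracking through the table gives one optimal edit sequence (4 edits):
  qiysdzx → iysdzx (del q @1)
  iysdzx → vysdzx (sub i→v @1)
  vysdzx → vrsdzx (sub y→r @2)
  vrsdzx → vrsdvx (sub z→v @5)
Edit distance = 4.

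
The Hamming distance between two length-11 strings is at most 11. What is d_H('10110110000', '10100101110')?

Differing positions: 4, 7, 8, 9, 10. Hamming distance = 5. The maximum possible Hamming distance for length-11 strings is 11, so d_H/11 = 5/11 ≈ 0.4545.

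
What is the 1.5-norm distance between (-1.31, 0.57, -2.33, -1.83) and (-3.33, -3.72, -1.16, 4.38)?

(Σ|x_i - y_i|^1.5)^(1/1.5) = (|-1.31 - (-3.33)|^1.5 + |0.57 - (-3.72)|^1.5 + |-2.33 - (-1.16)|^1.5 + |-1.83 - 4.38|^1.5)^(1/1.5)
= (2.02^1.5 + 4.29^1.5 + 1.17^1.5 + 6.21^1.5)^(1/1.5) ≈ (2.871 + 8.8856 + 1.2655 + 15.4752)^(1/1.5) = (28.4973)^(1/1.5) ≈ 9.3297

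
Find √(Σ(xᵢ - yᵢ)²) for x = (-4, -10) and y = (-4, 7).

√(Σ(x_i - y_i)²) = √((-4 - (-4))² + (-10 - 7)²)
= √(0² + (-17)²) = √(0 + 289) = √289 = 17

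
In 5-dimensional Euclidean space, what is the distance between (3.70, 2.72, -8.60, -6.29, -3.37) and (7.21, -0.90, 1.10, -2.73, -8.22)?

√(Σ(x_i - y_i)²) = √((3.7 - 7.21)² + (2.72 - (-0.9))² + (-8.6 - 1.1)² + (-6.29 - (-2.73))² + (-3.37 - (-8.22))²)
= √((-3.51)² + 3.62² + (-9.7)² + (-3.56)² + 4.85²) = √(12.3201 + 13.1044 + 94.09 + 12.6736 + 23.5225) = √155.7106 ≈ 12.4784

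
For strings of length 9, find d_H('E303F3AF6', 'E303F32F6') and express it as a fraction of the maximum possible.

Differing positions: 7. Hamming distance = 1. The maximum possible Hamming distance for length-9 strings is 9, so d_H/9 = 1/9 ≈ 0.1111.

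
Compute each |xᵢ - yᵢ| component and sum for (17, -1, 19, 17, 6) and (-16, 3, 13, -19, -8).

Σ|x_i - y_i| = |17 - (-16)| + |-1 - 3| + |19 - 13| + |17 - (-19)| + |6 - (-8)| = 33 + 4 + 6 + 36 + 14 = 93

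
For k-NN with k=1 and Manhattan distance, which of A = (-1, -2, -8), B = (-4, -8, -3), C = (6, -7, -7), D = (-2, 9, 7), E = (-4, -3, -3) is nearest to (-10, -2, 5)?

Distances: d(A) = 22, d(B) = 20, d(C) = 33, d(D) = 21, d(E) = 15. Nearest: E = (-4, -3, -3) with distance 15.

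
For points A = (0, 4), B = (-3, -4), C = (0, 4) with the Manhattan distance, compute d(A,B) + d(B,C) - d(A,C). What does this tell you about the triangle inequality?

d(A,B) = 3 + 8 = 11, d(B,C) = 3 + 8 = 11, d(A,C) = 0 + 0 = 0.
d(A,B) + d(B,C) - d(A,C) = 11 + 11 - 0 = 22 - 0 = 22. This is ≥ 0, so the triangle inequality holds for these points.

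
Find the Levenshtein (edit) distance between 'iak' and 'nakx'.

Let D[i][j] be the edit distance between the first i characters of 'iak' and the first j characters of 'nakx', with D[i][0] = i, D[0][j] = j, and D[i][j] = D[i-1][j-1] if the characters match, else 1 + min(D[i-1][j], D[i][j-1], D[i-1][j-1]). Filling the table (rows: prefixes of 'iak', columns: prefixes of 'nakx'):
     ε  n  a  k  x
  ε  0  1  2  3  4
  i  1  1  2  3  4
  a  2  2  1  2  3
  k  3  3  2  1  2
The bottom-right entry gives D[3][4] = 2, so no sequence of fewer than 2 edits works. Backtracking through the table gives one optimal edit sequence (2 edits):
  iak → nak (sub i→n @1)
  nak → nakx (ins x @4)
Edit distance = 2.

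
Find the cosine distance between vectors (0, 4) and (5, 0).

With u = (0, 4), v = (5, 0):
u·v = 0·5 + 4·0 = 0 + 0 = 0.
|u| = √(0² + 4²) = √16, |v| = √(5² + 0²) = √25, so |u||v| = √(16·25) = √400 = 20.
cos θ = (u·v)/(|u||v|) = 0/20 = 0
Cosine distance = 1 - cos θ = 1 - 0 = 1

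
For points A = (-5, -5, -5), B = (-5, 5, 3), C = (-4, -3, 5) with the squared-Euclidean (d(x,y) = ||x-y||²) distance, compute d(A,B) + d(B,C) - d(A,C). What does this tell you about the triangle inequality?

d(A,B) = 0² + 10² + 8² = 164, d(B,C) = 1² + 8² + 2² = 69, d(A,C) = 1² + 2² + 10² = 105.
d(A,B) + d(B,C) - d(A,C) = 164 + 69 - 105 = 233 - 105 = 128. This is ≥ 0, so the triangle inequality holds for these points.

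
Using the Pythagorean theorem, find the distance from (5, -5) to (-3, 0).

√(Σ(x_i - y_i)²) = √((5 - (-3))² + (-5 - 0)²)
= √(8² + (-5)²) = √(64 + 25) = √89 ≈ 9.434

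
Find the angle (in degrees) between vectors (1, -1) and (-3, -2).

With u = (1, -1), v = (-3, -2):
u·v = 1·(-3) + (-1)·(-2) = (-3) + 2 = -1.
|u| = √(1² + (-1)²) = √2, |v| = √((-3)² + (-2)²) = √13, so |u||v| = √(2·13) = √26.
cos θ = (u·v)/(|u||v|) = -1/√26 ≈ -0.196116
θ = arccos(-0.196116) ≈ 101.31°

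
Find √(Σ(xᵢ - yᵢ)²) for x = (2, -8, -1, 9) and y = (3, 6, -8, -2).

√(Σ(x_i - y_i)²) = √((2 - 3)² + (-8 - 6)² + (-1 - (-8))² + (9 - (-2))²)
= √((-1)² + (-14)² + 7² + 11²) = √(1 + 196 + 49 + 121) = √367 ≈ 19.1572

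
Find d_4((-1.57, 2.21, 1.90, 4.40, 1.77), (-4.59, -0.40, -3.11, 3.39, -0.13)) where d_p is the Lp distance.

(Σ|x_i - y_i|^4)^(1/4) = (|-1.57 - (-4.59)|^4 + |2.21 - (-0.4)|^4 + |1.9 - (-3.11)|^4 + |4.4 - 3.39|^4 + |1.77 - (-0.13)|^4)^(1/4)
= (3.02^4 + 2.61^4 + 5.01^4 + 1.01^4 + 1.9^4)^(1/4) ≈ (83.1817 + 46.4047 + 630.015 + 1.0406 + 13.0321)^(1/4) = (773.6741)^(1/4) ≈ 5.274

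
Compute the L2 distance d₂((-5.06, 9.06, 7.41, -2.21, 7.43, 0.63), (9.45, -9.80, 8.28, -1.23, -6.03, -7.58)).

√(Σ(x_i - y_i)²) = √((-5.06 - 9.45)² + (9.06 - (-9.8))² + (7.41 - 8.28)² + (-2.21 - (-1.23))² + (7.43 - (-6.03))² + (0.63 - (-7.58))²)
= √((-14.51)² + 18.86² + (-0.87)² + (-0.98)² + 13.46² + 8.21²) = √(210.5401 + 355.6996 + 0.7569 + 0.9604 + 181.1716 + 67.4041) = √816.5327 ≈ 28.575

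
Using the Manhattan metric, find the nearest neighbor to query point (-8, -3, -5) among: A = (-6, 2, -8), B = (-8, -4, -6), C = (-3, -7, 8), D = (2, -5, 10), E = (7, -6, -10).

Distances: d(A) = 10, d(B) = 2, d(C) = 22, d(D) = 27, d(E) = 23. Nearest: B = (-8, -4, -6) with distance 2.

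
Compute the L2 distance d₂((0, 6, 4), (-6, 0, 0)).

√(Σ(x_i - y_i)²) = √((0 - (-6))² + (6 - 0)² + (4 - 0)²)
= √(6² + 6² + 4²) = √(36 + 36 + 16) = √88 ≈ 9.3808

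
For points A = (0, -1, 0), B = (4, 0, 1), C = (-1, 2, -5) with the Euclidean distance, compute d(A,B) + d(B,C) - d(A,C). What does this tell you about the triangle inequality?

d(A,B) = √(4² + 1² + 1²) = √18 ≈ 4.2426, d(B,C) = √(5² + 2² + 6²) = √65 ≈ 8.0623, d(A,C) = √(1² + 3² + 5²) = √35 ≈ 5.9161.
d(A,B) + d(B,C) - d(A,C) = 4.2426 + 8.0623 - 5.9161 = 12.3049 - 5.9161 = 6.3888 (to 4 decimal places). This is ≥ 0, so the triangle inequality holds for these points.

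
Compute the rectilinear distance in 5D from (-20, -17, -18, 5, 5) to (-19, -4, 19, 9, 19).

Σ|x_i - y_i| = |-20 - (-19)| + |-17 - (-4)| + |-18 - 19| + |5 - 9| + |5 - 19| = 1 + 13 + 37 + 4 + 14 = 69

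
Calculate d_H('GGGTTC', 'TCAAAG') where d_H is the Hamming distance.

Differing positions: 1, 2, 3, 4, 5, 6. Hamming distance = 6.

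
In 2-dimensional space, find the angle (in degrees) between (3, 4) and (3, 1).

With u = (3, 4), v = (3, 1):
u·v = 3·3 + 4·1 = 9 + 4 = 13.
|u| = √(3² + 4²) = √25, |v| = √(3² + 1²) = √10, so |u||v| = √(25·10) = √250.
cos θ = (u·v)/(|u||v|) = 13/√250 ≈ 0.822192
θ = arccos(0.822192) ≈ 34.7°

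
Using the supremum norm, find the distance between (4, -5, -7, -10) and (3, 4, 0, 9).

max(|x_i - y_i|) = max(|4 - 3|, |-5 - 4|, |-7 - 0|, |-10 - 9|) = max(1, 9, 7, 19) = 19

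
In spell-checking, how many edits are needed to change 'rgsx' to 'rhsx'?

Let D[i][j] be the edit distance between the first i characters of 'rgsx' and the first j characters of 'rhsx', with D[i][0] = i, D[0][j] = j, and D[i][j] = D[i-1][j-1] if the characters match, else 1 + min(D[i-1][j], D[i][j-1], D[i-1][j-1]). Filling the table (rows: prefixes of 'rgsx', columns: prefixes of 'rhsx'):
     ε  r  h  s  x
  ε  0  1  2  3  4
  r  1  0  1  2  3
  g  2  1  1  2  3
  s  3  2  2  1  2
  x  4  3  3  2  1
The bottom-right entry gives D[4][4] = 1, so no sequence of fewer than 1 edit works. Backtracking through the table gives one optimal edit sequence (1 edit):
  rgsx → rhsx (sub g→h @2)
Edit distance = 1.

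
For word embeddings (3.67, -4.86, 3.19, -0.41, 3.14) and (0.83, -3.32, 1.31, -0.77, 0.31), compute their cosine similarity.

With u = (3.67, -4.86, 3.19, -0.41, 3.14), v = (0.83, -3.32, 1.31, -0.77, 0.31):
u·v = 3.67·0.83 + (-4.86)·(-3.32) + 3.19·1.31 + (-0.41)·(-0.77) + 3.14·0.31 = 3.0461 + 16.1352 + 4.1789 + 0.3157 + 0.9734 = 24.6493.
|u| = √(3.67² + (-4.86)² + 3.19² + (-0.41)² + 3.14²) = √(13.4689 + 23.6196 + 10.1761 + 0.1681 + 9.8596) = √57.2923, |v| = √(0.83² + (-3.32)² + 1.31² + (-0.77)² + 0.31²) = √(0.6889 + 11.0224 + 1.7161 + 0.5929 + 0.0961) = √14.1164.
cos θ = (u·v)/(|u||v|) = 24.6493/(√57.2923·√14.1164) ≈ 0.8668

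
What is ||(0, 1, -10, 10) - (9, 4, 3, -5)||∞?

max(|x_i - y_i|) = max(|0 - 9|, |1 - 4|, |-10 - 3|, |10 - (-5)|) = max(9, 3, 13, 15) = 15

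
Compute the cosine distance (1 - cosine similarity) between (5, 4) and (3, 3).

With u = (5, 4), v = (3, 3):
u·v = 5·3 + 4·3 = 15 + 12 = 27.
|u| = √(5² + 4²) = √41, |v| = √(3² + 3²) = √18, so |u||v| = √(41·18) = √738.
cos θ = (u·v)/(|u||v|) = 27/√738 ≈ 0.9939
Cosine distance = 1 - cos θ ≈ 1 - 0.9939 = 0.0061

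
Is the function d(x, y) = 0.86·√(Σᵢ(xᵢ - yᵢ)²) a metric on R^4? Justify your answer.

Yes. The L2 (Euclidean) norm induces a metric on R^4, and multiplying a metric by a positive constant 0.86 > 0 preserves all four axioms: non-negativity (0.86·||x-y|| ≥ 0), identity (0.86·||x-y|| = 0 ⟺ ||x-y|| = 0 ⟺ x = y), symmetry (||x-y|| = ||y-x||), and the triangle inequality (0.86·||x-z|| ≤ 0.86·||x-y|| + 0.86·||y-z||). So d is a metric.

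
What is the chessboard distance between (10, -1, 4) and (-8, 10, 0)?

max(|x_i - y_i|) = max(|10 - (-8)|, |-1 - 10|, |4 - 0|) = max(18, 11, 4) = 18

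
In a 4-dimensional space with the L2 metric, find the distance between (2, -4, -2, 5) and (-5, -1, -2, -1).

(Σ|x_i - y_i|^2)^(1/2) = (|2 - (-5)|^2 + |-4 - (-1)|^2 + |-2 - (-2)|^2 + |5 - (-1)|^2)^(1/2)
= (7^2 + 3^2 + 0^2 + 6^2)^(1/2) = (49 + 9 + 0 + 36)^(1/2) = (94)^(1/2) ≈ 9.6954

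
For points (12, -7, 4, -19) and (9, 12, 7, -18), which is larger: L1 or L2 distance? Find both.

L1 = |12 - 9| + |-7 - 12| + |4 - 7| + |-19 - (-18)| = 3 + 19 + 3 + 1 = 26
L2 = √(3² + 19² + 3² + 1²) = √380 ≈ 19.4936
L1 ≥ L2 always (equality iff movement is along one axis); L1 > L2 here.
Ratio L1/L2 = 26/√380 ≈ 1.3338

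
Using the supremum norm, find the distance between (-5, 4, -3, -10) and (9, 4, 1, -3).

max(|x_i - y_i|) = max(|-5 - 9|, |4 - 4|, |-3 - 1|, |-10 - (-3)|) = max(14, 0, 4, 7) = 14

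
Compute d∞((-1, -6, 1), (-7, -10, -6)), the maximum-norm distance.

max(|x_i - y_i|) = max(|-1 - (-7)|, |-6 - (-10)|, |1 - (-6)|) = max(6, 4, 7) = 7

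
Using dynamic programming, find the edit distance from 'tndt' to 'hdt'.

Let D[i][j] be the edit distance between the first i characters of 'tndt' and the first j characters of 'hdt', with D[i][0] = i, D[0][j] = j, and D[i][j] = D[i-1][j-1] if the characters match, else 1 + min(D[i-1][j], D[i][j-1], D[i-1][j-1]). Filling the table (rows: prefixes of 'tndt', columns: prefixes of 'hdt'):
     ε  h  d  t
  ε  0  1  2  3
  t  1  1  2  2
  n  2  2  2  3
  d  3  3  2  3
  t  4  4  3  2
The bottom-right entry gives D[4][3] = 2, so no sequence of fewer than 2 edits works. Backtracking through the table gives one optimal edit sequence (2 edits):
  tndt → ndt (del t @1)
  ndt → hdt (sub n→h @1)
Edit distance = 2.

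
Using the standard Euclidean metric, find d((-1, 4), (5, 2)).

√(Σ(x_i - y_i)²) = √((-1 - 5)² + (4 - 2)²)
= √((-6)² + 2²) = √(36 + 4) = √40 ≈ 6.3246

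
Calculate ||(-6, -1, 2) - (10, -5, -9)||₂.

√(Σ(x_i - y_i)²) = √((-6 - 10)² + (-1 - (-5))² + (2 - (-9))²)
= √((-16)² + 4² + 11²) = √(256 + 16 + 121) = √393 ≈ 19.8242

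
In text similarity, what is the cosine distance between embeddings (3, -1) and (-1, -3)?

With u = (3, -1), v = (-1, -3):
u·v = 3·(-1) + (-1)·(-3) = (-3) + 3 = 0.
|u| = √(3² + (-1)²) = √10, |v| = √((-1)² + (-3)²) = √10, so |u||v| = √(10·10) = √100 = 10.
cos θ = (u·v)/(|u||v|) = 0/10 = 0
Cosine distance = 1 - cos θ = 1 - 0 = 1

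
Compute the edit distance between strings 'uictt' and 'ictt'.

Let D[i][j] be the edit distance between the first i characters of 'uictt' and the first j characters of 'ictt', with D[i][0] = i, D[0][j] = j, and D[i][j] = D[i-1][j-1] if the characters match, else 1 + min(D[i-1][j], D[i][j-1], D[i-1][j-1]). Filling the table (rows: prefixes of 'uictt', columns: prefixes of 'ictt'):
     ε  i  c  t  t
  ε  0  1  2  3  4
  u  1  1  2  3  4
  i  2  1  2  3  4
  c  3  2  1  2  3
  t  4  3  2  1  2
  t  5  4  3  2  1
The bottom-right entry gives D[5][4] = 1, so no sequence of fewer than 1 edit works. Backtracking through the table gives one optimal edit sequence (1 edit):
  uictt → ictt (del u @1)
Edit distance = 1.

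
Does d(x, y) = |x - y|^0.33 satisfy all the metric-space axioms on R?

Yes. With 0 < p = 0.33 ≤ 1, d(x,y) = |x-y|^0.33 is a metric on R. Non-negativity and symmetry are immediate; |x-y|^0.33 = 0 ⟺ |x-y| = 0 ⟺ x = y. For the triangle inequality, the function t ↦ t^0.33 is subadditive on [0,∞) when p ≤ 1, so |x-z|^0.33 ≤ (|x-y| + |y-z|)^0.33 ≤ |x-y|^0.33 + |y-z|^0.33.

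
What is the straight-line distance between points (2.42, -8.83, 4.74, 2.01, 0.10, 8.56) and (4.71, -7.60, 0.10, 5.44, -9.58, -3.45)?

√(Σ(x_i - y_i)²) = √((2.42 - 4.71)² + (-8.83 - (-7.6))² + (4.74 - 0.1)² + (2.01 - 5.44)² + (0.1 - (-9.58))² + (8.56 - (-3.45))²)
= √((-2.29)² + (-1.23)² + 4.64² + (-3.43)² + 9.68² + 12.01²) = √(5.2441 + 1.5129 + 21.5296 + 11.7649 + 93.7024 + 144.2401) = √277.994 ≈ 16.6732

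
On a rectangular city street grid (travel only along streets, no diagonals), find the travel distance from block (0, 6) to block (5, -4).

Σ|x_i - y_i| = |0 - 5| + |6 - (-4)| = 5 + 10 = 15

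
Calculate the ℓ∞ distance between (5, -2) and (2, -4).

max(|x_i - y_i|) = max(|5 - 2|, |-2 - (-4)|) = max(3, 2) = 3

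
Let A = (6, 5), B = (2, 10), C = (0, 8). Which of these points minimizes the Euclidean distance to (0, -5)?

Distances: d(A) ≈ 11.6619, d(B) ≈ 15.1327, d(C) = 13. Nearest: A = (6, 5) with distance 11.6619.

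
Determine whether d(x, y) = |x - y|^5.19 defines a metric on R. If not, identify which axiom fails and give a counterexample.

No. d(x,y) = |x-y|^5.19 fails the triangle inequality since p = 5.19 > 1. Counterexample: x = -4, y = -3, z = 0. d(x,z) = |-4 - 0|^5.19 = 4^5.19 ≈ 1332.5741, but d(x,y) + d(y,z) = 1^5.19 + 3^5.19 ≈ 1 + 299.4052 = 300.4052. Since 1332.5741 > 300.4052, the triangle inequality is violated.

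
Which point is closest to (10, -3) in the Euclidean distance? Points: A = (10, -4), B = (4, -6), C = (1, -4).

Distances: d(A) = 1, d(B) ≈ 6.7082, d(C) ≈ 9.0554. Nearest: A = (10, -4) with distance 1.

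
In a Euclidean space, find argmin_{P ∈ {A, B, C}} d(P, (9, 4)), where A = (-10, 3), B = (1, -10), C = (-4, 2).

Distances: d(A) ≈ 19.0263, d(B) ≈ 16.1245, d(C) ≈ 13.1529. Nearest: C = (-4, 2) with distance 13.1529.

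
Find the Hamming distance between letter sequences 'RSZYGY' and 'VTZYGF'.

Differing positions: 1, 2, 6. Hamming distance = 3.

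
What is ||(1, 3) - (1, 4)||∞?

max(|x_i - y_i|) = max(|1 - 1|, |3 - 4|) = max(0, 1) = 1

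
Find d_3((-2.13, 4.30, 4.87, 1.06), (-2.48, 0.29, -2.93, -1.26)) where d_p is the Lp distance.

(Σ|x_i - y_i|^3)^(1/3) = (|-2.13 - (-2.48)|^3 + |4.3 - 0.29|^3 + |4.87 - (-2.93)|^3 + |1.06 - (-1.26)|^3)^(1/3)
= (0.35^3 + 4.01^3 + 7.8^3 + 2.32^3)^(1/3) ≈ (0.0429 + 64.4812 + 474.552 + 12.4872)^(1/3) = (551.5633)^(1/3) ≈ 8.201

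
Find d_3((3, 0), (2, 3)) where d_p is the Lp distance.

(Σ|x_i - y_i|^3)^(1/3) = (|3 - 2|^3 + |0 - 3|^3)^(1/3)
= (1^3 + 3^3)^(1/3) = (1 + 27)^(1/3) = (28)^(1/3) ≈ 3.0366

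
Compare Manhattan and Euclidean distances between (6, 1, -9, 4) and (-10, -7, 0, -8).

L1 = |6 - (-10)| + |1 - (-7)| + |-9 - 0| + |4 - (-8)| = 16 + 8 + 9 + 12 = 45
L2 = √(16² + 8² + 9² + 12²) = √545 ≈ 23.3452
L1 ≥ L2 always (equality iff movement is along one axis); L1 > L2 here.
Ratio L1/L2 = 45/√545 ≈ 1.9276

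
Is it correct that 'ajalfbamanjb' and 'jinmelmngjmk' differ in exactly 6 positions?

Differing positions: 1, 2, 3, 4, 5, 6, 7, 8, 9, 10, 11, 12. Hamming distance = 12, so the claim that d_H = 6 is false.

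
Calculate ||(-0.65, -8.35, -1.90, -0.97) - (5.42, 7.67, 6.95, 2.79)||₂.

√(Σ(x_i - y_i)²) = √((-0.65 - 5.42)² + (-8.35 - 7.67)² + (-1.9 - 6.95)² + (-0.97 - 2.79)²)
= √((-6.07)² + (-16.02)² + (-8.85)² + (-3.76)²) = √(36.8449 + 256.6404 + 78.3225 + 14.1376) = √385.9454 ≈ 19.6455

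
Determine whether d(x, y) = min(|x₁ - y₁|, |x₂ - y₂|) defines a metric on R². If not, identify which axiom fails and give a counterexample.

No. d fails identity of indiscernibles: take x = (-1, 0) and y = (-1, 9). Then d(x,y) = min(|-1 - (-1)|, |0 - 9|) = min(0, 9) = 0, yet x ≠ y.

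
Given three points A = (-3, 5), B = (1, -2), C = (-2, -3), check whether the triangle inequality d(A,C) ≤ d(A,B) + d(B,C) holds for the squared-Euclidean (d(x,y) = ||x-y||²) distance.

d(A,B) = 4² + 7² = 65, d(B,C) = 3² + 1² = 10, d(A,C) = 1² + 8² = 65.
d(A,C) = 65 ≤ 65 + 10 = 75. Triangle inequality is satisfied.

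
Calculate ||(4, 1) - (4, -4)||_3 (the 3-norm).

(Σ|x_i - y_i|^3)^(1/3) = (|4 - 4|^3 + |1 - (-4)|^3)^(1/3)
= (0^3 + 5^3)^(1/3) = (0 + 125)^(1/3) = (125)^(1/3) = 5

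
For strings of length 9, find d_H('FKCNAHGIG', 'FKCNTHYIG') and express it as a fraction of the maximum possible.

Differing positions: 5, 7. Hamming distance = 2. The maximum possible Hamming distance for length-9 strings is 9, so d_H/9 = 2/9 ≈ 0.2222.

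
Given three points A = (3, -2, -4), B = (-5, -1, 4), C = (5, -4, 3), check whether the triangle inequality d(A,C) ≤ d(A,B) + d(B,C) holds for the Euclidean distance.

d(A,B) = √(8² + 1² + 8²) = √129 ≈ 11.3578, d(B,C) = √(10² + 3² + 1²) = √110 ≈ 10.4881, d(A,C) = √(2² + 2² + 7²) = √57 ≈ 7.5498.
d(A,C) ≈ 7.5498 ≤ 11.3578 + 10.4881 = 21.8459. Triangle inequality is satisfied.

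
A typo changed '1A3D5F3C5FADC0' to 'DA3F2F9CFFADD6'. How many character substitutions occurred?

Differing positions: 1, 4, 5, 7, 9, 13, 14. Hamming distance = 7.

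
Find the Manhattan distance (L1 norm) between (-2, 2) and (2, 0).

Σ|x_i - y_i| = |-2 - 2| + |2 - 0| = 4 + 2 = 6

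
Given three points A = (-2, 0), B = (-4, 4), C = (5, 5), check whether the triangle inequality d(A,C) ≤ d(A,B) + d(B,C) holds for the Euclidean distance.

d(A,B) = √(2² + 4²) = √20 ≈ 4.4721, d(B,C) = √(9² + 1²) = √82 ≈ 9.0554, d(A,C) = √(7² + 5²) = √74 ≈ 8.6023.
d(A,C) ≈ 8.6023 ≤ 4.4721 + 9.0554 = 13.5275. Triangle inequality is satisfied.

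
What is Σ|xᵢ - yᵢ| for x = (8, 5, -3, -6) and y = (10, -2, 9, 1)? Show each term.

Σ|x_i - y_i| = |8 - 10| + |5 - (-2)| + |-3 - 9| + |-6 - 1| = 2 + 7 + 12 + 7 = 28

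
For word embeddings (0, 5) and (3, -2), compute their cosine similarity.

With u = (0, 5), v = (3, -2):
u·v = 0·3 + 5·(-2) = 0 + (-10) = -10.
|u| = √(0² + 5²) = √25, |v| = √(3² + (-2)²) = √13, so |u||v| = √(25·13) = √325.
cos θ = (u·v)/(|u||v|) = -10/√325 ≈ -0.5547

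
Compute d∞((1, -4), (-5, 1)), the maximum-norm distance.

max(|x_i - y_i|) = max(|1 - (-5)|, |-4 - 1|) = max(6, 5) = 6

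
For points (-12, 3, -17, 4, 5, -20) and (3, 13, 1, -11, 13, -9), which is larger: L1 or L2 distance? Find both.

L1 = |-12 - 3| + |3 - 13| + |-17 - 1| + |4 - (-11)| + |5 - 13| + |-20 - (-9)| = 15 + 10 + 18 + 15 + 8 + 11 = 77
L2 = √(15² + 10² + 18² + 15² + 8² + 11²) = √1059 ≈ 32.5423
L1 ≥ L2 always (equality iff movement is along one axis); L1 > L2 here.
Ratio L1/L2 = 77/√1059 ≈ 2.3662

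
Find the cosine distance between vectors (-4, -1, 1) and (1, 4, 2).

With u = (-4, -1, 1), v = (1, 4, 2):
u·v = (-4)·1 + (-1)·4 + 1·2 = (-4) + (-4) + 2 = -6.
|u| = √((-4)² + (-1)² + 1²) = √18, |v| = √(1² + 4² + 2²) = √21, so |u||v| = √(18·21) = √378.
cos θ = (u·v)/(|u||v|) = -6/√378 ≈ -0.3086
Cosine distance = 1 - cos θ ≈ 1 - (-0.3086) = 1.3086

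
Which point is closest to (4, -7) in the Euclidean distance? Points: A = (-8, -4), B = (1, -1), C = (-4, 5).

Distances: d(A) ≈ 12.3693, d(B) ≈ 6.7082, d(C) ≈ 14.4222. Nearest: B = (1, -1) with distance 6.7082.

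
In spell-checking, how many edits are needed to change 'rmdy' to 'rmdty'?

Let D[i][j] be the edit distance between the first i characters of 'rmdy' and the first j characters of 'rmdty', with D[i][0] = i, D[0][j] = j, and D[i][j] = D[i-1][j-1] if the characters match, else 1 + min(D[i-1][j], D[i][j-1], D[i-1][j-1]). Filling the table (rows: prefixes of 'rmdy', columns: prefixes of 'rmdty'):
     ε  r  m  d  t  y
  ε  0  1  2  3  4  5
  r  1  0  1  2  3  4
  m  2  1  0  1  2  3
  d  3  2  1  0  1  2
  y  4  3  2  1  1  1
The bottom-right entry gives D[4][5] = 1, so no sequence of fewer than 1 edit works. Backtracking through the table gives one optimal edit sequence (1 edit):
  rmdy → rmdty (ins t @4)
Edit distance = 1.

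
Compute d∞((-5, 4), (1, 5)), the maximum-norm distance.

max(|x_i - y_i|) = max(|-5 - 1|, |4 - 5|) = max(6, 1) = 6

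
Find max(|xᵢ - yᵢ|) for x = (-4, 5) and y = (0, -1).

max(|x_i - y_i|) = max(|-4 - 0|, |5 - (-1)|) = max(4, 6) = 6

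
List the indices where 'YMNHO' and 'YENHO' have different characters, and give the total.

Differing positions: 2. Hamming distance = 1.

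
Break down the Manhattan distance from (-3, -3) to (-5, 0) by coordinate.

Σ|x_i - y_i| = |-3 - (-5)| + |-3 - 0| = 2 + 3 = 5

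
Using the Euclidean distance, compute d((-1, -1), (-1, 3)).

(Σ|x_i - y_i|^2)^(1/2) = (|-1 - (-1)|^2 + |-1 - 3|^2)^(1/2)
= (0^2 + 4^2)^(1/2) = (0 + 16)^(1/2) = (16)^(1/2) = 4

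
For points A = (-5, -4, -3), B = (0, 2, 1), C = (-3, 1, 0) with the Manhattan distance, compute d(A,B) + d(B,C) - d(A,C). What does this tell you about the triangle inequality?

d(A,B) = 5 + 6 + 4 = 15, d(B,C) = 3 + 1 + 1 = 5, d(A,C) = 2 + 5 + 3 = 10.
d(A,B) + d(B,C) - d(A,C) = 15 + 5 - 10 = 20 - 10 = 10. This is ≥ 0, so the triangle inequality holds for these points.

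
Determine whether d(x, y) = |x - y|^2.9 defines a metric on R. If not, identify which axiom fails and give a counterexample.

No. d(x,y) = |x-y|^2.9 fails the triangle inequality since p = 2.9 > 1. Counterexample: x = 5, y = 12, z = 24. d(x,z) = |5 - 24|^2.9 = 19^2.9 ≈ 5109.5828, but d(x,y) + d(y,z) = 7^2.9 + 12^2.9 ≈ 282.3477 + 1347.8005 = 1630.1482. Since 5109.5828 > 1630.1482, the triangle inequality is violated.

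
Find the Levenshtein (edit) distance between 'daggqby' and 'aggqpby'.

Let D[i][j] be the edit distance between the first i characters of 'daggqby' and the first j characters of 'aggqpby', with D[i][0] = i, D[0][j] = j, and D[i][j] = D[i-1][j-1] if the characters match, else 1 + min(D[i-1][j], D[i][j-1], D[i-1][j-1]). Filling the table (rows: prefixes of 'daggqby', columns: prefixes of 'aggqpby'):
     ε  a  g  g  q  p  b  y
  ε  0  1  2  3  4  5  6  7
  d  1  1  2  3  4  5  6  7
  a  2  1  2  3  4  5  6  7
  g  3  2  1  2  3  4  5  6
  g  4  3  2  1  2  3  4  5
  q  5  4  3  2  1  2  3  4
  b  6  5  4  3  2  2  2  3
  y  7  6  5  4  3  3  3  2
The bottom-right entry gives D[7][7] = 2, so no sequence of fewer than 2 edits works. Backtracking through the table gives one optimal edit sequence (2 edits):
  daggqby → aggqby (del d @1)
  aggqby → aggqpby (ins p @5)
Edit distance = 2.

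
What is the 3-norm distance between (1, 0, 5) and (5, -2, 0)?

(Σ|x_i - y_i|^3)^(1/3) = (|1 - 5|^3 + |0 - (-2)|^3 + |5 - 0|^3)^(1/3)
= (4^3 + 2^3 + 5^3)^(1/3) = (64 + 8 + 125)^(1/3) = (197)^(1/3) ≈ 5.8186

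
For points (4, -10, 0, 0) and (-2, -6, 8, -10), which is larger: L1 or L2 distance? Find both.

L1 = |4 - (-2)| + |-10 - (-6)| + |0 - 8| + |0 - (-10)| = 6 + 4 + 8 + 10 = 28
L2 = √(6² + 4² + 8² + 10²) = √216 ≈ 14.6969
L1 ≥ L2 always (equality iff movement is along one axis); L1 > L2 here.
Ratio L1/L2 = 28/√216 ≈ 1.9052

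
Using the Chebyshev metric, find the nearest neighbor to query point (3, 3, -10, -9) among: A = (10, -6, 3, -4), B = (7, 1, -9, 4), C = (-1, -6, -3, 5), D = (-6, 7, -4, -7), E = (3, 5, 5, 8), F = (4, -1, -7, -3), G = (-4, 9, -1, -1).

Distances: d(A) = 13, d(B) = 13, d(C) = 14, d(D) = 9, d(E) = 17, d(F) = 6, d(G) = 9. Nearest: F = (4, -1, -7, -3) with distance 6.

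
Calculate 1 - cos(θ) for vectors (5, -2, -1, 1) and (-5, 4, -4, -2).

With u = (5, -2, -1, 1), v = (-5, 4, -4, -2):
u·v = 5·(-5) + (-2)·4 + (-1)·(-4) + 1·(-2) = (-25) + (-8) + 4 + (-2) = -31.
|u| = √(5² + (-2)² + (-1)² + 1²) = √31, |v| = √((-5)² + 4² + (-4)² + (-2)²) = √61, so |u||v| = √(31·61) = √1891.
cos θ = (u·v)/(|u||v|) = -31/√1891 ≈ -0.7129
Cosine distance = 1 - cos θ ≈ 1 - (-0.7129) = 1.7129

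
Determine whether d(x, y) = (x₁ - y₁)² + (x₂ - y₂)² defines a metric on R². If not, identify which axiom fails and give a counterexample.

No. The squared Euclidean distance fails the triangle inequality. Counterexample: x = (0, 0), y = (1, 1), z = (2, 2). d(x,z) = 2² + 2² = 8, but d(x,y) + d(y,z) = (1² + 1²) + (1² + 1²) = 2 + 2 = 4. Since 8 > 4, the triangle inequality is violated. (Note: √d, the ordinary Euclidean distance, IS a metric.)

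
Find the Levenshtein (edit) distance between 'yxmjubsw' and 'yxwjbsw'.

Let D[i][j] be the edit distance between the first i characters of 'yxmjubsw' and the first j characters of 'yxwjbsw', with D[i][0] = i, D[0][j] = j, and D[i][j] = D[i-1][j-1] if the characters match, else 1 + min(D[i-1][j], D[i][j-1], D[i-1][j-1]). Filling the table (rows: prefixes of 'yxmjubsw', columns: prefixes of 'yxwjbsw'):
     ε  y  x  w  j  b  s  w
  ε  0  1  2  3  4  5  6  7
  y  1  0  1  2  3  4  5  6
  x  2  1  0  1  2  3  4  5
  m  3  2  1  1  2  3  4  5
  j  4  3  2  2  1  2  3  4
  u  5  4  3  3  2  2  3  4
  b  6  5  4  4  3  2  3  4
  s  7  6  5  5  4  3  2  3
  w  8  7  6  5  5  4  3  2
The bottom-right entry gives D[8][7] = 2, so no sequence of fewer than 2 edits works. Backtracking through the table gives one optimal edit sequence (2 edits):
  yxmjubsw → yxwjubsw (sub m→w @3)
  yxwjubsw → yxwjbsw (del u @5)
Edit distance = 2.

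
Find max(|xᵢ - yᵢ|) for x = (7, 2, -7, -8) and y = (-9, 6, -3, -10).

max(|x_i - y_i|) = max(|7 - (-9)|, |2 - 6|, |-7 - (-3)|, |-8 - (-10)|) = max(16, 4, 4, 2) = 16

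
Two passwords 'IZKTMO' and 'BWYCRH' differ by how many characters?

Differing positions: 1, 2, 3, 4, 5, 6. Hamming distance = 6.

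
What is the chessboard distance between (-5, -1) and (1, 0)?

max(|x_i - y_i|) = max(|-5 - 1|, |-1 - 0|) = max(6, 1) = 6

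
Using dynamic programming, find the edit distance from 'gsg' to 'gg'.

Let D[i][j] be the edit distance between the first i characters of 'gsg' and the first j characters of 'gg', with D[i][0] = i, D[0][j] = j, and D[i][j] = D[i-1][j-1] if the characters match, else 1 + min(D[i-1][j], D[i][j-1], D[i-1][j-1]). Filling the table (rows: prefixes of 'gsg', columns: prefixes of 'gg'):
     ε  g  g
  ε  0  1  2
  g  1  0  1
  s  2  1  1
  g  3  2  1
The bottom-right entry gives D[3][2] = 1, so no sequence of fewer than 1 edit works. Backtracking through the table gives one optimal edit sequence (1 edit):
  gsg → gg (del s @2)
Edit distance = 1.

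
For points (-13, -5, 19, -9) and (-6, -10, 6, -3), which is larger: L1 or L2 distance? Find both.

L1 = |-13 - (-6)| + |-5 - (-10)| + |19 - 6| + |-9 - (-3)| = 7 + 5 + 13 + 6 = 31
L2 = √(7² + 5² + 13² + 6²) = √279 ≈ 16.7033
L1 ≥ L2 always (equality iff movement is along one axis); L1 > L2 here.
Ratio L1/L2 = 31/√279 ≈ 1.8559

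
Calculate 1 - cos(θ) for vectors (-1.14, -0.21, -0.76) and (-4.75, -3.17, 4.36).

With u = (-1.14, -0.21, -0.76), v = (-4.75, -3.17, 4.36):
u·v = (-1.14)·(-4.75) + (-0.21)·(-3.17) + (-0.76)·4.36 = 5.415 + 0.6657 + (-3.3136) = 2.7671.
|u| = √((-1.14)² + (-0.21)² + (-0.76)²) = √(1.2996 + 0.0441 + 0.5776) = √1.9213, |v| = √((-4.75)² + (-3.17)² + 4.36²) = √(22.5625 + 10.0489 + 19.0096) = √51.621.
cos θ = (u·v)/(|u||v|) = 2.7671/(√1.9213·√51.621) ≈ 0.2779
Cosine distance = 1 - cos θ ≈ 1 - 0.2779 = 0.7221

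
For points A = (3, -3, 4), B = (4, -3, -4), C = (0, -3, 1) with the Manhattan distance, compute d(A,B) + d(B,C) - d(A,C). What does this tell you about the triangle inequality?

d(A,B) = 1 + 0 + 8 = 9, d(B,C) = 4 + 0 + 5 = 9, d(A,C) = 3 + 0 + 3 = 6.
d(A,B) + d(B,C) - d(A,C) = 9 + 9 - 6 = 18 - 6 = 12. This is ≥ 0, so the triangle inequality holds for these points.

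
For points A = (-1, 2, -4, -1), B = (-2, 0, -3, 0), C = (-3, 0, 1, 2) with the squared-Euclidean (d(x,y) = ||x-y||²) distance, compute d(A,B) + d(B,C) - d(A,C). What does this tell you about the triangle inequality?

d(A,B) = 1² + 2² + 1² + 1² = 7, d(B,C) = 1² + 0² + 4² + 2² = 21, d(A,C) = 2² + 2² + 5² + 3² = 42.
d(A,B) + d(B,C) - d(A,C) = 7 + 21 - 42 = 28 - 42 = -14. This is < 0, so the triangle inequality FAILS for these points (squared-Euclidean is not a metric).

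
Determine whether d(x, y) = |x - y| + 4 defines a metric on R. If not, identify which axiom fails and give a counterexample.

No. d fails identity of indiscernibles (specifically d(x,x) = 0): d(2, 2) = |2 - 2| + 4 = 0 + 4 = 4 ≠ 0.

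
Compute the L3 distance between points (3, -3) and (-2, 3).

(Σ|x_i - y_i|^3)^(1/3) = (|3 - (-2)|^3 + |-3 - 3|^3)^(1/3)
= (5^3 + 6^3)^(1/3) = (125 + 216)^(1/3) = (341)^(1/3) ≈ 6.9864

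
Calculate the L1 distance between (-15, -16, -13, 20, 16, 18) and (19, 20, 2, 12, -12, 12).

Σ|x_i - y_i| = |-15 - 19| + |-16 - 20| + |-13 - 2| + |20 - 12| + |16 - (-12)| + |18 - 12| = 34 + 36 + 15 + 8 + 28 + 6 = 127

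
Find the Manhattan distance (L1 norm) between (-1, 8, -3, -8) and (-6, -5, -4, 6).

Σ|x_i - y_i| = |-1 - (-6)| + |8 - (-5)| + |-3 - (-4)| + |-8 - 6| = 5 + 13 + 1 + 14 = 33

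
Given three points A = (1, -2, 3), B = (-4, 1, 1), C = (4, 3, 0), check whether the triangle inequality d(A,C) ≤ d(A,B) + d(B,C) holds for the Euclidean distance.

d(A,B) = √(5² + 3² + 2²) = √38 ≈ 6.1644, d(B,C) = √(8² + 2² + 1²) = √69 ≈ 8.3066, d(A,C) = √(3² + 5² + 3²) = √43 ≈ 6.5574.
d(A,C) ≈ 6.5574 ≤ 6.1644 + 8.3066 = 14.471. Triangle inequality is satisfied.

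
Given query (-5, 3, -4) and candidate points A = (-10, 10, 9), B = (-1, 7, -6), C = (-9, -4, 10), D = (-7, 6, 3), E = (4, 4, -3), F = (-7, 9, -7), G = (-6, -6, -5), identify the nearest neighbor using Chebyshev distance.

Distances: d(A) = 13, d(B) = 4, d(C) = 14, d(D) = 7, d(E) = 9, d(F) = 6, d(G) = 9. Nearest: B = (-1, 7, -6) with distance 4.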